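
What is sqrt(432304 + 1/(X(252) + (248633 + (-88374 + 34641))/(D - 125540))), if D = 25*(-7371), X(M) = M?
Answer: 3*sqrt(728319084778982123)/3893924 ≈ 657.50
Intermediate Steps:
D = -184275
sqrt(432304 + 1/(X(252) + (248633 + (-88374 + 34641))/(D - 125540))) = sqrt(432304 + 1/(252 + (248633 + (-88374 + 34641))/(-184275 - 125540))) = sqrt(432304 + 1/(252 + (248633 - 53733)/(-309815))) = sqrt(432304 + 1/(252 + 194900*(-1/309815))) = sqrt(432304 + 1/(252 - 38980/61963)) = sqrt(432304 + 1/(15575696/61963)) = sqrt(432304 + 61963/15575696) = sqrt(6733435745547/15575696) = 3*sqrt(728319084778982123)/3893924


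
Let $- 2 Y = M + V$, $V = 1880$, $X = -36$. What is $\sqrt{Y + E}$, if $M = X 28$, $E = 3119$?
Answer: $\sqrt{2683} \approx 51.798$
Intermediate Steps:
$M = -1008$ ($M = \left(-36\right) 28 = -1008$)
$Y = -436$ ($Y = - \frac{-1008 + 1880}{2} = \left(- \frac{1}{2}\right) 872 = -436$)
$\sqrt{Y + E} = \sqrt{-436 + 3119} = \sqrt{2683}$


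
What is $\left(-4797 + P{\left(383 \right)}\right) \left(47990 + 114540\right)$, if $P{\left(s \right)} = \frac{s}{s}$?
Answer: $-779493880$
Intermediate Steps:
$P{\left(s \right)} = 1$
$\left(-4797 + P{\left(383 \right)}\right) \left(47990 + 114540\right) = \left(-4797 + 1\right) \left(47990 + 114540\right) = \left(-4796\right) 162530 = -779493880$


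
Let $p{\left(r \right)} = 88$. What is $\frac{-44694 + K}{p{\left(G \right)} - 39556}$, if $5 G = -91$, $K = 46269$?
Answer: $- \frac{525}{13156} \approx -0.039906$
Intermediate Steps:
$G = - \frac{91}{5}$ ($G = \frac{1}{5} \left(-91\right) = - \frac{91}{5} \approx -18.2$)
$\frac{-44694 + K}{p{\left(G \right)} - 39556} = \frac{-44694 + 46269}{88 - 39556} = \frac{1575}{-39468} = 1575 \left(- \frac{1}{39468}\right) = - \frac{525}{13156}$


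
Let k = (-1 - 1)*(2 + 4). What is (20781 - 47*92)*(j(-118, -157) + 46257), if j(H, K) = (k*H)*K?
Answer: -2897337135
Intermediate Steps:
k = -12 (k = -2*6 = -12)
j(H, K) = -12*H*K (j(H, K) = (-12*H)*K = -12*H*K)
(20781 - 47*92)*(j(-118, -157) + 46257) = (20781 - 47*92)*(-12*(-118)*(-157) + 46257) = (20781 - 4324)*(-222312 + 46257) = 16457*(-176055) = -2897337135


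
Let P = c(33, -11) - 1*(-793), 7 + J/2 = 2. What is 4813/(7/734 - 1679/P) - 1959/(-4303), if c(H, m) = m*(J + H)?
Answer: -4103171563443/2643345809 ≈ -1552.3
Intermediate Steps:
J = -10 (J = -14 + 2*2 = -14 + 4 = -10)
c(H, m) = m*(-10 + H)
P = 540 (P = -11*(-10 + 33) - 1*(-793) = -11*23 + 793 = -253 + 793 = 540)
4813/(7/734 - 1679/P) - 1959/(-4303) = 4813/(7/734 - 1679/540) - 1959/(-4303) = 4813/(7*(1/734) - 1679*1/540) - 1959*(-1/4303) = 4813/(7/734 - 1679/540) + 1959/4303 = 4813/(-614303/198180) + 1959/4303 = 4813*(-198180/614303) + 1959/4303 = -953840340/614303 + 1959/4303 = -4103171563443/2643345809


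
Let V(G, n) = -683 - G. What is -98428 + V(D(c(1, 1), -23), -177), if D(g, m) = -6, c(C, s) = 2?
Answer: -99105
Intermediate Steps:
-98428 + V(D(c(1, 1), -23), -177) = -98428 + (-683 - 1*(-6)) = -98428 + (-683 + 6) = -98428 - 677 = -99105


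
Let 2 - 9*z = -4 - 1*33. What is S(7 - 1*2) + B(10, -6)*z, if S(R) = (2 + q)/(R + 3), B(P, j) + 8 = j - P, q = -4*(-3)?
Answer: -409/4 ≈ -102.25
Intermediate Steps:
q = 12
B(P, j) = -8 + j - P (B(P, j) = -8 + (j - P) = -8 + j - P)
z = 13/3 (z = 2/9 - (-4 - 1*33)/9 = 2/9 - (-4 - 33)/9 = 2/9 - ⅑*(-37) = 2/9 + 37/9 = 13/3 ≈ 4.3333)
S(R) = 14/(3 + R) (S(R) = (2 + 12)/(R + 3) = 14/(3 + R))
S(7 - 1*2) + B(10, -6)*z = 14/(3 + (7 - 1*2)) + (-8 - 6 - 1*10)*(13/3) = 14/(3 + (7 - 2)) + (-8 - 6 - 10)*(13/3) = 14/(3 + 5) - 24*13/3 = 14/8 - 104 = 14*(⅛) - 104 = 7/4 - 104 = -409/4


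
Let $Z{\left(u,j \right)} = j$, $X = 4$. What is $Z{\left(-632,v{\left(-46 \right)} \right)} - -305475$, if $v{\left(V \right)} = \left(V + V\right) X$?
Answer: $305107$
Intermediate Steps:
$v{\left(V \right)} = 8 V$ ($v{\left(V \right)} = \left(V + V\right) 4 = 2 V 4 = 8 V$)
$Z{\left(-632,v{\left(-46 \right)} \right)} - -305475 = 8 \left(-46\right) - -305475 = -368 + 305475 = 305107$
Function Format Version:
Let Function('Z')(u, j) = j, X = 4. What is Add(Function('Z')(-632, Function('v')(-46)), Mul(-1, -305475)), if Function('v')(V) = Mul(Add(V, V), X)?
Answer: 305107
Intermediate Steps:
Function('v')(V) = Mul(8, V) (Function('v')(V) = Mul(Add(V, V), 4) = Mul(Mul(2, V), 4) = Mul(8, V))
Add(Function('Z')(-632, Function('v')(-46)), Mul(-1, -305475)) = Add(Mul(8, -46), Mul(-1, -305475)) = Add(-368, 305475) = 305107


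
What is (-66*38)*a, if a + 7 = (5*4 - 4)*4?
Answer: -142956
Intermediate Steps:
a = 57 (a = -7 + (5*4 - 4)*4 = -7 + (20 - 4)*4 = -7 + 16*4 = -7 + 64 = 57)
(-66*38)*a = -66*38*57 = -2508*57 = -142956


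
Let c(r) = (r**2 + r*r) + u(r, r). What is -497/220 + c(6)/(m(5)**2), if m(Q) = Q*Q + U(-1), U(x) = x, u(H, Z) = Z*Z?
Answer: -1823/880 ≈ -2.0716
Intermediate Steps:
u(H, Z) = Z**2
c(r) = 3*r**2 (c(r) = (r**2 + r*r) + r**2 = (r**2 + r**2) + r**2 = 2*r**2 + r**2 = 3*r**2)
m(Q) = -1 + Q**2 (m(Q) = Q*Q - 1 = Q**2 - 1 = -1 + Q**2)
-497/220 + c(6)/(m(5)**2) = -497/220 + (3*6**2)/((-1 + 5**2)**2) = -497*1/220 + (3*36)/((-1 + 25)**2) = -497/220 + 108/(24**2) = -497/220 + 108/576 = -497/220 + 108*(1/576) = -497/220 + 3/16 = -1823/880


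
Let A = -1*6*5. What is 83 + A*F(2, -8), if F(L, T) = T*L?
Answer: 563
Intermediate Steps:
A = -30 (A = -6*5 = -30)
F(L, T) = L*T
83 + A*F(2, -8) = 83 - 60*(-8) = 83 - 30*(-16) = 83 + 480 = 563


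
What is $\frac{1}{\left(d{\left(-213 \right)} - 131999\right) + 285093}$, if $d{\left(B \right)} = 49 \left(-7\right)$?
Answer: $\frac{1}{152751} \approx 6.5466 \cdot 10^{-6}$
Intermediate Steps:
$d{\left(B \right)} = -343$
$\frac{1}{\left(d{\left(-213 \right)} - 131999\right) + 285093} = \frac{1}{\left(-343 - 131999\right) + 285093} = \frac{1}{-132342 + 285093} = \frac{1}{152751}$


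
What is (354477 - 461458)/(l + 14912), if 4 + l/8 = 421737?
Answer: -106981/3388776 ≈ -0.031569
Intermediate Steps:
l = 3373864 (l = -32 + 8*421737 = -32 + 3373896 = 3373864)
(354477 - 461458)/(l + 14912) = (354477 - 461458)/(3373864 + 14912) = -106981/3388776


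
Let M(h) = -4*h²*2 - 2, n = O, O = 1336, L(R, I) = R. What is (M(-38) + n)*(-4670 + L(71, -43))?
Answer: 46992582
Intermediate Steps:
n = 1336
M(h) = -2 - 8*h² (M(h) = -8*h² - 2 = -2 - 8*h²)
(M(-38) + n)*(-4670 + L(71, -43)) = ((-2 - 8*(-38)²) + 1336)*(-4670 + 71) = ((-2 - 8*1444) + 1336)*(-4599) = ((-2 - 11552) + 1336)*(-4599) = (-11554 + 1336)*(-4599) = -10218*(-4599) = 46992582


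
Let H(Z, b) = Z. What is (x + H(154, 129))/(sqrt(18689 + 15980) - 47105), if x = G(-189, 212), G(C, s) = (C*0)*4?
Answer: -3627085/1109423178 - 77*sqrt(34669)/1109423178 ≈ -0.0032823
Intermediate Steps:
G(C, s) = 0 (G(C, s) = 0*4 = 0)
x = 0
(x + H(154, 129))/(sqrt(18689 + 15980) - 47105) = (0 + 154)/(sqrt(18689 + 15980) - 47105) = 154/(sqrt(34669) - 47105) = 154/(-47105 + sqrt(34669))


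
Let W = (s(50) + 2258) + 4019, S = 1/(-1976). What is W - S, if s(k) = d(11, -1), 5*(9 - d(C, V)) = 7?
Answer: 62091853/9880 ≈ 6284.6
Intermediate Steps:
d(C, V) = 38/5 (d(C, V) = 9 - ⅕*7 = 9 - 7/5 = 38/5)
s(k) = 38/5
S = -1/1976 ≈ -0.00050607
W = 31423/5 (W = (38/5 + 2258) + 4019 = 11328/5 + 4019 = 31423/5 ≈ 6284.6)
W - S = 31423/5 - 1*(-1/1976) = 31423/5 + 1/1976 = 62091853/9880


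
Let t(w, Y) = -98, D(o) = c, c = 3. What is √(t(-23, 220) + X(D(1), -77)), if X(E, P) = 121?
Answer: √23 ≈ 4.7958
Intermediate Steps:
D(o) = 3
√(t(-23, 220) + X(D(1), -77)) = √(-98 + 121) = √23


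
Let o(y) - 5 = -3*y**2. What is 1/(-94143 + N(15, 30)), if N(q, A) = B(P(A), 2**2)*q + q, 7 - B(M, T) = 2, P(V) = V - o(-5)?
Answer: -1/94053 ≈ -1.0632e-5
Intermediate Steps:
o(y) = 5 - 3*y**2
P(V) = 70 + V (P(V) = V - (5 - 3*(-5)**2) = V - (5 - 3*25) = V - (5 - 75) = V - 1*(-70) = V + 70 = 70 + V)
B(M, T) = 5 (B(M, T) = 7 - 1*2 = 7 - 2 = 5)
N(q, A) = 6*q (N(q, A) = 5*q + q = 6*q)
1/(-94143 + N(15, 30)) = 1/(-94143 + 6*15) = 1/(-94143 + 90) = 1/(-94053) = -1/94053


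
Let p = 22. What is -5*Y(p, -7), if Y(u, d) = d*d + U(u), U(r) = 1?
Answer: -250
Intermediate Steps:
Y(u, d) = 1 + d² (Y(u, d) = d*d + 1 = d² + 1 = 1 + d²)
-5*Y(p, -7) = -5*(1 + (-7)²) = -5*(1 + 49) = -5*50 = -250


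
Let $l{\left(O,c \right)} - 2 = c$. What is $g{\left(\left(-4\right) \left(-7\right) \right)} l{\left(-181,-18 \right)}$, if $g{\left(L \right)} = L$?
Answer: $-448$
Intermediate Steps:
$l{\left(O,c \right)} = 2 + c$
$g{\left(\left(-4\right) \left(-7\right) \right)} l{\left(-181,-18 \right)} = \left(-4\right) \left(-7\right) \left(2 - 18\right) = 28 \left(-16\right) = -448$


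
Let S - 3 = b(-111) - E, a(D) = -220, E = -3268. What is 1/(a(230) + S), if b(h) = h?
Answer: 1/2940 ≈ 0.00034014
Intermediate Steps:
S = 3160 (S = 3 + (-111 - 1*(-3268)) = 3 + (-111 + 3268) = 3 + 3157 = 3160)
1/(a(230) + S) = 1/(-220 + 3160) = 1/2940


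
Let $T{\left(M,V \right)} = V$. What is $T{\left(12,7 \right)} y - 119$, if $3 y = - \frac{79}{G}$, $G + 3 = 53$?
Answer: $- \frac{18403}{150} \approx -122.69$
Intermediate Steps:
$G = 50$ ($G = -3 + 53 = 50$)
$y = - \frac{79}{150}$ ($y = \frac{\left(-79\right) \frac{1}{50}}{3} = \frac{1}{3} \left(- \frac{79}{50}\right) = - \frac{79}{150} \approx -0.52667$)
$T{\left(12,7 \right)} y - 119 = 7 \left(- \frac{79}{150}\right) - 119 = - \frac{553}{150} - 119 = - \frac{18403}{150}$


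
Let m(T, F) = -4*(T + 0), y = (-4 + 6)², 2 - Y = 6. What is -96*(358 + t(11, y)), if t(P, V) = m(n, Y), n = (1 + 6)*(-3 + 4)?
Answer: -31680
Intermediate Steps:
Y = -4 (Y = 2 - 1*6 = 2 - 6 = -4)
y = 4 (y = 2² = 4)
n = 7 (n = 7*1 = 7)
m(T, F) = -4*T
t(P, V) = -28 (t(P, V) = -4*7 = -28)
-96*(358 + t(11, y)) = -96*(358 - 28) = -96*330 = -31680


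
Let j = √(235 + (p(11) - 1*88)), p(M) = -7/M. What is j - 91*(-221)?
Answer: 20111 + √17710/11 ≈ 20123.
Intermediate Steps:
j = √17710/11 (j = √(235 + (-7/11 - 1*88)) = √(235 + (-7*1/11 - 88)) = √(235 + (-7/11 - 88)) = √(235 - 975/11) = √(1610/11) = √17710/11 ≈ 12.098)
j - 91*(-221) = √17710/11 - 91*(-221) = √17710/11 + 20111 = 20111 + √17710/11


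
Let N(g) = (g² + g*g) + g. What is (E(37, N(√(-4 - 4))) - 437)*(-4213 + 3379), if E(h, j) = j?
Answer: 377802 - 1668*I*√2 ≈ 3.778e+5 - 2358.9*I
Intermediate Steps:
N(g) = g + 2*g² (N(g) = (g² + g²) + g = 2*g² + g = g + 2*g²)
(E(37, N(√(-4 - 4))) - 437)*(-4213 + 3379) = (√(-4 - 4)*(1 + 2*√(-4 - 4)) - 437)*(-4213 + 3379) = (√(-8)*(1 + 2*√(-8)) - 437)*(-834) = ((2*I*√2)*(1 + 2*(2*I*√2)) - 437)*(-834) = ((2*I*√2)*(1 + 4*I*√2) - 437)*(-834) = (2*I*√2*(1 + 4*I*√2) - 437)*(-834) = (-437 + 2*I*√2*(1 + 4*I*√2))*(-834) = 364458 - 1668*I*√2*(1 + 4*I*√2)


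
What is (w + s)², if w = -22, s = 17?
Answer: 25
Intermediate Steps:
(w + s)² = (-22 + 17)² = (-5)² = 25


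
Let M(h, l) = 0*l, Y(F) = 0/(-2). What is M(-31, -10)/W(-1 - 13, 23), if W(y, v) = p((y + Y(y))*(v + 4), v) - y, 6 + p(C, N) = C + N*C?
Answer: 0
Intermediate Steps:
Y(F) = 0 (Y(F) = 0*(-1/2) = 0)
p(C, N) = -6 + C + C*N (p(C, N) = -6 + (C + N*C) = -6 + (C + C*N) = -6 + C + C*N)
W(y, v) = -6 - y + y*(4 + v) + v*y*(4 + v) (W(y, v) = (-6 + (y + 0)*(v + 4) + ((y + 0)*(v + 4))*v) - y = (-6 + y*(4 + v) + (y*(4 + v))*v) - y = (-6 + y*(4 + v) + v*y*(4 + v)) - y = -6 - y + y*(4 + v) + v*y*(4 + v))
M(h, l) = 0
M(-31, -10)/W(-1 - 13, 23) = 0/(-6 + 3*(-1 - 13) + 23*(-1 - 13) + 23*(-1 - 13)*(4 + 23)) = 0/(-6 + 3*(-14) + 23*(-14) + 23*(-14)*27) = 0/(-6 - 42 - 322 - 8694) = 0/(-9064) = 0*(-1/9064) = 0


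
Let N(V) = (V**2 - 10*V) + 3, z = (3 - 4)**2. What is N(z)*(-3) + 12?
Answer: 30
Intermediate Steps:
z = 1 (z = (-1)**2 = 1)
N(V) = 3 + V**2 - 10*V
N(z)*(-3) + 12 = (3 + 1**2 - 10*1)*(-3) + 12 = (3 + 1 - 10)*(-3) + 12 = -6*(-3) + 12 = 18 + 12 = 30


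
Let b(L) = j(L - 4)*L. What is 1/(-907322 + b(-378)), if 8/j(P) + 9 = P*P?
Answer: -20845/18913127522 ≈ -1.1021e-6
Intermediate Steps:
j(P) = 8/(-9 + P²) (j(P) = 8/(-9 + P*P) = 8/(-9 + P²))
b(L) = 8*L/(-9 + (-4 + L)²) (b(L) = (8/(-9 + (L - 4)²))*L = (8/(-9 + (-4 + L)²))*L = 8*L/(-9 + (-4 + L)²))
1/(-907322 + b(-378)) = 1/(-907322 + 8*(-378)/(-9 + (-4 - 378)²)) = 1/(-907322 + 8*(-378)/(-9 + (-382)²)) = 1/(-907322 + 8*(-378)/(-9 + 145924)) = 1/(-907322 + 8*(-378)/145915) = 1/(-907322 + 8*(-378)*(1/145915)) = 1/(-907322 - 432/20845) = 1/(-18913127522/20845) = -20845/18913127522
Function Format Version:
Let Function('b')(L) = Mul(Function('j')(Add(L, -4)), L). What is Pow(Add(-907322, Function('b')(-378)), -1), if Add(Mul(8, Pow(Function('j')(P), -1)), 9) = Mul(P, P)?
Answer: Rational(-20845, 18913127522) ≈ -1.1021e-6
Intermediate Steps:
Function('j')(P) = Mul(8, Pow(Add(-9, Pow(P, 2)), -1)) (Function('j')(P) = Mul(8, Pow(Add(-9, Mul(P, P)), -1)) = Mul(8, Pow(Add(-9, Pow(P, 2)), -1)))
Function('b')(L) = Mul(8, L, Pow(Add(-9, Pow(Add(-4, L), 2)), -1)) (Function('b')(L) = Mul(Mul(8, Pow(Add(-9, Pow(Add(L, -4), 2)), -1)), L) = Mul(Mul(8, Pow(Add(-9, Pow(Add(-4, L), 2)), -1)), L) = Mul(8, L, Pow(Add(-9, Pow(Add(-4, L), 2)), -1)))
Pow(Add(-907322, Function('b')(-378)), -1) = Pow(Add(-907322, Mul(8, -378, Pow(Add(-9, Pow(Add(-4, -378), 2)), -1))), -1) = Pow(Add(-907322, Mul(8, -378, Pow(Add(-9, Pow(-382, 2)), -1))), -1) = Pow(Add(-907322, Mul(8, -378, Pow(Add(-9, 145924), -1))), -1) = Pow(Add(-907322, Mul(8, -378, Pow(145915, -1))), -1) = Pow(Add(-907322, Mul(8, -378, Rational(1, 145915))), -1) = Pow(Add(-907322, Rational(-432, 20845)), -1) = Pow(Rational(-18913127522, 20845), -1) = Rational(-20845, 18913127522)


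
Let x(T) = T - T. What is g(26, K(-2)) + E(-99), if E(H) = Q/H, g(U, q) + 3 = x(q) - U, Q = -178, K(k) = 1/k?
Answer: -2693/99 ≈ -27.202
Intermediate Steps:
x(T) = 0
g(U, q) = -3 - U (g(U, q) = -3 + (0 - U) = -3 - U)
E(H) = -178/H
g(26, K(-2)) + E(-99) = (-3 - 1*26) - 178/(-99) = (-3 - 26) - 178*(-1/99) = -29 + 178/99 = -2693/99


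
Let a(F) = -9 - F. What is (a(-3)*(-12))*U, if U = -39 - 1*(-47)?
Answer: 576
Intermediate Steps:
U = 8 (U = -39 + 47 = 8)
(a(-3)*(-12))*U = ((-9 - 1*(-3))*(-12))*8 = ((-9 + 3)*(-12))*8 = -6*(-12)*8 = 72*8 = 576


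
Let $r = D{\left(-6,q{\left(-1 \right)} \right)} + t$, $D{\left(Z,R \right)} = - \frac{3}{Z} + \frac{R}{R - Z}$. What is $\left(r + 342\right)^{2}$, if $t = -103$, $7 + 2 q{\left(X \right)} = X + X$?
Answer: $\frac{223729}{4} \approx 55932.0$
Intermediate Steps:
$q{\left(X \right)} = - \frac{7}{2} + X$ ($q{\left(X \right)} = - \frac{7}{2} + \frac{X + X}{2} = - \frac{7}{2} + \frac{2 X}{2} = - \frac{7}{2} + X$)
$r = - \frac{211}{2}$ ($r = \frac{- 3 \left(- \frac{7}{2} - 1\right) + 3 \left(-6\right) + \left(- \frac{7}{2} - 1\right) \left(-6\right)}{\left(-6\right) \left(\left(- \frac{7}{2} - 1\right) - -6\right)} - 103 = - \frac{\left(-3\right) \left(- \frac{9}{2}\right) - 18 - -27}{6 \left(- \frac{9}{2} + 6\right)} - 103 = - \frac{\frac{27}{2} - 18 + 27}{6 \cdot \frac{3}{2}} - 103 = \left(- \frac{1}{6}\right) \frac{2}{3} \cdot \frac{45}{2} - 103 = - \frac{5}{2} - 103 = - \frac{211}{2} \approx -105.5$)
$\left(r + 342\right)^{2} = \left(- \frac{211}{2} + 342\right)^{2} = \left(\frac{473}{2}\right)^{2} = \frac{223729}{4}$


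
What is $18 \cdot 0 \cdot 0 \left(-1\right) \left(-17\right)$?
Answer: $0$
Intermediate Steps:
$18 \cdot 0 \cdot 0 \left(-1\right) \left(-17\right) = 18 \cdot 0 \left(-1\right) \left(-17\right) = 18 \cdot 0 \left(-17\right) = 0 \left(-17\right) = 0$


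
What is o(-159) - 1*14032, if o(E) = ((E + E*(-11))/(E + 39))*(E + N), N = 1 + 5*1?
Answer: -48019/4 ≈ -12005.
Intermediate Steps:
N = 6 (N = 1 + 5 = 6)
o(E) = -10*E*(6 + E)/(39 + E) (o(E) = ((E + E*(-11))/(E + 39))*(E + 6) = ((E - 11*E)/(39 + E))*(6 + E) = ((-10*E)/(39 + E))*(6 + E) = (-10*E/(39 + E))*(6 + E) = -10*E*(6 + E)/(39 + E))
o(-159) - 1*14032 = -10*(-159)*(6 - 159)/(39 - 159) - 1*14032 = -10*(-159)*(-153)/(-120) - 14032 = -10*(-159)*(-1/120)*(-153) - 14032 = 8109/4 - 14032 = -48019/4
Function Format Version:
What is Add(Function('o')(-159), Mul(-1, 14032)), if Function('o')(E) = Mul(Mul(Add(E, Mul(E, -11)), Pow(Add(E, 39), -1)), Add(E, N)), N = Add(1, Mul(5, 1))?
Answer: Rational(-48019, 4) ≈ -12005.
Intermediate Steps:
N = 6 (N = Add(1, 5) = 6)
Function('o')(E) = Mul(-10, E, Pow(Add(39, E), -1), Add(6, E)) (Function('o')(E) = Mul(Mul(Add(E, Mul(E, -11)), Pow(Add(E, 39), -1)), Add(E, 6)) = Mul(Mul(Add(E, Mul(-11, E)), Pow(Add(39, E), -1)), Add(6, E)) = Mul(Mul(Mul(-10, E), Pow(Add(39, E), -1)), Add(6, E)) = Mul(Mul(-10, E, Pow(Add(39, E), -1)), Add(6, E)) = Mul(-10, E, Pow(Add(39, E), -1), Add(6, E)))
Add(Function('o')(-159), Mul(-1, 14032)) = Add(Mul(-10, -159, Pow(Add(39, -159), -1), Add(6, -159)), Mul(-1, 14032)) = Add(Mul(-10, -159, Pow(-120, -1), -153), -14032) = Add(Mul(-10, -159, Rational(-1, 120), -153), -14032) = Add(Rational(8109, 4), -14032) = Rational(-48019, 4)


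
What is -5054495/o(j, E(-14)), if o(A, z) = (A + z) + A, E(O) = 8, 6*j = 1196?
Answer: -3032697/244 ≈ -12429.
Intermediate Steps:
j = 598/3 (j = (1/6)*1196 = 598/3 ≈ 199.33)
o(A, z) = z + 2*A
-5054495/o(j, E(-14)) = -5054495/(8 + 2*(598/3)) = -5054495/(8 + 1196/3) = -5054495/1220/3 = -5054495*3/1220 = -3032697/244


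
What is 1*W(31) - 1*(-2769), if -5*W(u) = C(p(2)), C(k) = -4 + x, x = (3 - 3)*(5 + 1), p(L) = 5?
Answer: 13849/5 ≈ 2769.8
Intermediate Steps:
x = 0 (x = 0*6 = 0)
C(k) = -4 (C(k) = -4 + 0 = -4)
W(u) = 4/5 (W(u) = -1/5*(-4) = 4/5)
1*W(31) - 1*(-2769) = 1*(4/5) - 1*(-2769) = 4/5 + 2769 = 13849/5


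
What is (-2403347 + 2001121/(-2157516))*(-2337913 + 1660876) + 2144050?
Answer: 1170206196185922067/719172 ≈ 1.6272e+12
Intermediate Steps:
(-2403347 + 2001121/(-2157516))*(-2337913 + 1660876) + 2144050 = (-2403347 + 2001121*(-1/2157516))*(-677037) + 2144050 = (-2403347 - 2001121/2157516)*(-677037) + 2144050 = -5185261607173/2157516*(-677037) + 2144050 = 1170204654245195467/719172 + 2144050 = 1170206196185922067/719172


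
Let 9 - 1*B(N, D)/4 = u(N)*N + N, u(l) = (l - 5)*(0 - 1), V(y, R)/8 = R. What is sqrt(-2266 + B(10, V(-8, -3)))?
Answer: 3*I*sqrt(230) ≈ 45.497*I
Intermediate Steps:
V(y, R) = 8*R
u(l) = 5 - l (u(l) = (-5 + l)*(-1) = 5 - l)
B(N, D) = 36 - 4*N - 4*N*(5 - N) (B(N, D) = 36 - 4*((5 - N)*N + N) = 36 - 4*(N*(5 - N) + N) = 36 - 4*(N + N*(5 - N)) = 36 + (-4*N - 4*N*(5 - N)) = 36 - 4*N - 4*N*(5 - N))
sqrt(-2266 + B(10, V(-8, -3))) = sqrt(-2266 + (36 - 4*10 + 4*10*(-5 + 10))) = sqrt(-2266 + (36 - 40 + 4*10*5)) = sqrt(-2266 + (36 - 40 + 200)) = sqrt(-2266 + 196) = sqrt(-2070) = 3*I*sqrt(230)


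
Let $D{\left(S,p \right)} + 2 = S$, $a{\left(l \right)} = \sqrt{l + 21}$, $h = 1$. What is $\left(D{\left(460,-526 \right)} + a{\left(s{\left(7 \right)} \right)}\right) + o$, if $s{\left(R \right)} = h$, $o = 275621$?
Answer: $276079 + \sqrt{22} \approx 2.7608 \cdot 10^{5}$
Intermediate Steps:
$s{\left(R \right)} = 1$
$a{\left(l \right)} = \sqrt{21 + l}$
$D{\left(S,p \right)} = -2 + S$
$\left(D{\left(460,-526 \right)} + a{\left(s{\left(7 \right)} \right)}\right) + o = \left(\left(-2 + 460\right) + \sqrt{21 + 1}\right) + 275621 = \left(458 + \sqrt{22}\right) + 275621 = 276079 + \sqrt{22}$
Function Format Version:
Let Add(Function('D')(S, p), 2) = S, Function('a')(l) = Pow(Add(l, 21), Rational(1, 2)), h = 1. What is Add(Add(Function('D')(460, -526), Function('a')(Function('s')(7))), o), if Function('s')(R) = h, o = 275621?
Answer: Add(276079, Pow(22, Rational(1, 2))) ≈ 2.7608e+5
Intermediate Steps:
Function('s')(R) = 1
Function('a')(l) = Pow(Add(21, l), Rational(1, 2))
Function('D')(S, p) = Add(-2, S)
Add(Add(Function('D')(460, -526), Function('a')(Function('s')(7))), o) = Add(Add(Add(-2, 460), Pow(Add(21, 1), Rational(1, 2))), 275621) = Add(Add(458, Pow(22, Rational(1, 2))), 275621) = Add(276079, Pow(22, Rational(1, 2)))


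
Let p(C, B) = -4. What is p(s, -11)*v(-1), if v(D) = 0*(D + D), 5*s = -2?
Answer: 0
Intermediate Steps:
s = -⅖ (s = (⅕)*(-2) = -⅖ ≈ -0.40000)
v(D) = 0 (v(D) = 0*(2*D) = 0)
p(s, -11)*v(-1) = -4*0 = 0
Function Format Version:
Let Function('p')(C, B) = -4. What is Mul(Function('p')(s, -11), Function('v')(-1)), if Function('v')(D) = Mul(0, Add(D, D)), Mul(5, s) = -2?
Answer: 0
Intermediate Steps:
s = Rational(-2, 5) (s = Mul(Rational(1, 5), -2) = Rational(-2, 5) ≈ -0.40000)
Function('v')(D) = 0 (Function('v')(D) = Mul(0, Mul(2, D)) = 0)
Mul(Function('p')(s, -11), Function('v')(-1)) = Mul(-4, 0) = 0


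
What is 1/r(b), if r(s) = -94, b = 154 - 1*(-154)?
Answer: -1/94 ≈ -0.010638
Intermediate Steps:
b = 308 (b = 154 + 154 = 308)
1/r(b) = 1/(-94) = -1/94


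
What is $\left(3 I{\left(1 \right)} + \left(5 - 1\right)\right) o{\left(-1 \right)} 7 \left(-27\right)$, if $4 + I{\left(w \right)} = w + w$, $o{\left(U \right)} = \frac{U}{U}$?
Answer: $378$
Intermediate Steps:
$o{\left(U \right)} = 1$
$I{\left(w \right)} = -4 + 2 w$ ($I{\left(w \right)} = -4 + \left(w + w\right) = -4 + 2 w$)
$\left(3 I{\left(1 \right)} + \left(5 - 1\right)\right) o{\left(-1 \right)} 7 \left(-27\right) = \left(3 \left(-4 + 2 \cdot 1\right) + \left(5 - 1\right)\right) 1 \cdot 7 \left(-27\right) = \left(3 \left(-4 + 2\right) + 4\right) 7 \left(-27\right) = \left(3 \left(-2\right) + 4\right) 7 \left(-27\right) = \left(-6 + 4\right) 7 \left(-27\right) = \left(-2\right) 7 \left(-27\right) = \left(-14\right) \left(-27\right) = 378$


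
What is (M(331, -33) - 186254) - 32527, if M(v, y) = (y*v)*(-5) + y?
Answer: -164199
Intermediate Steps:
M(v, y) = y - 5*v*y (M(v, y) = (v*y)*(-5) + y = -5*v*y + y = y - 5*v*y)
(M(331, -33) - 186254) - 32527 = (-33*(1 - 5*331) - 186254) - 32527 = (-33*(1 - 1655) - 186254) - 32527 = (-33*(-1654) - 186254) - 32527 = (54582 - 186254) - 32527 = -131672 - 32527 = -164199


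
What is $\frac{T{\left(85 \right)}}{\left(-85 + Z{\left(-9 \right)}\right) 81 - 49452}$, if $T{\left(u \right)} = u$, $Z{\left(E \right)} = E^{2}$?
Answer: $- \frac{5}{2928} \approx -0.0017077$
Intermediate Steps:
$\frac{T{\left(85 \right)}}{\left(-85 + Z{\left(-9 \right)}\right) 81 - 49452} = \frac{85}{\left(-85 + \left(-9\right)^{2}\right) 81 - 49452} = \frac{85}{\left(-85 + 81\right) 81 - 49452} = \frac{85}{\left(-4\right) 81 - 49452} = \frac{85}{-324 - 49452} = \frac{85}{-49776} = 85 \left(- \frac{1}{49776}\right) = - \frac{5}{2928}$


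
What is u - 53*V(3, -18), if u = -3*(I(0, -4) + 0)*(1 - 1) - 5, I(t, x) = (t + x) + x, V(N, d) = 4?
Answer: -217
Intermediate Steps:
I(t, x) = t + 2*x
u = -5 (u = -3*((0 + 2*(-4)) + 0)*(1 - 1) - 5 = -3*((0 - 8) + 0)*0 - 5 = -3*(-8 + 0)*0 - 5 = -(-24)*0 - 5 = -3*0 - 5 = 0 - 5 = -5)
u - 53*V(3, -18) = -5 - 53*4 = -5 - 212 = -217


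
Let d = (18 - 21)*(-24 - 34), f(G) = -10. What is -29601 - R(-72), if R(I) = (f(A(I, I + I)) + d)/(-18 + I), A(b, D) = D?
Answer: -1331963/45 ≈ -29599.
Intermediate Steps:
d = 174 (d = -3*(-58) = 174)
R(I) = 164/(-18 + I) (R(I) = (-10 + 174)/(-18 + I) = 164/(-18 + I))
-29601 - R(-72) = -29601 - 164/(-18 - 72) = -29601 - 164/(-90) = -29601 - 164*(-1)/90 = -29601 - 1*(-82/45) = -29601 + 82/45 = -1331963/45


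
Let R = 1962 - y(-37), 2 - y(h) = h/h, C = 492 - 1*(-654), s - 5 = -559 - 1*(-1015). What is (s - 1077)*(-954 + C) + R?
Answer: -116311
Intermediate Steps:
s = 461 (s = 5 + (-559 - 1*(-1015)) = 5 + (-559 + 1015) = 5 + 456 = 461)
C = 1146 (C = 492 + 654 = 1146)
y(h) = 1 (y(h) = 2 - h/h = 2 - 1*1 = 2 - 1 = 1)
R = 1961 (R = 1962 - 1*1 = 1962 - 1 = 1961)
(s - 1077)*(-954 + C) + R = (461 - 1077)*(-954 + 1146) + 1961 = -616*192 + 1961 = -118272 + 1961 = -116311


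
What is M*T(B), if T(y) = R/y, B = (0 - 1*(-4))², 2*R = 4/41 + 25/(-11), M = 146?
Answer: -71613/7216 ≈ -9.9242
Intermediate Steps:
R = -981/902 (R = (4/41 + 25/(-11))/2 = (4*(1/41) + 25*(-1/11))/2 = (4/41 - 25/11)/2 = (½)*(-981/451) = -981/902 ≈ -1.0876)
B = 16 (B = (0 + 4)² = 4² = 16)
T(y) = -981/(902*y)
M*T(B) = 146*(-981/902/16) = 146*(-981/902*1/16) = 146*(-981/14432) = -71613/7216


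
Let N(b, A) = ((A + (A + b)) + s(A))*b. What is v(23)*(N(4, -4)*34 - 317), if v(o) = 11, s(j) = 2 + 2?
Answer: -3487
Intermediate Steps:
s(j) = 4
N(b, A) = b*(4 + b + 2*A) (N(b, A) = ((A + (A + b)) + 4)*b = ((b + 2*A) + 4)*b = (4 + b + 2*A)*b = b*(4 + b + 2*A))
v(23)*(N(4, -4)*34 - 317) = 11*((4*(4 + 4 + 2*(-4)))*34 - 317) = 11*((4*(4 + 4 - 8))*34 - 317) = 11*((4*0)*34 - 317) = 11*(0*34 - 317) = 11*(0 - 317) = 11*(-317) = -3487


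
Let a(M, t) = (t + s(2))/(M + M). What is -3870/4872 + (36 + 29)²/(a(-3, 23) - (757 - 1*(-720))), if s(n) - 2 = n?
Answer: -8772535/2405956 ≈ -3.6462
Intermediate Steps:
s(n) = 2 + n
a(M, t) = (4 + t)/(2*M) (a(M, t) = (t + (2 + 2))/(M + M) = (t + 4)/((2*M)) = (4 + t)*(1/(2*M)) = (4 + t)/(2*M))
-3870/4872 + (36 + 29)²/(a(-3, 23) - (757 - 1*(-720))) = -3870/4872 + (36 + 29)²/((½)*(4 + 23)/(-3) - (757 - 1*(-720))) = -3870*1/4872 + 65²/((½)*(-⅓)*27 - (757 + 720)) = -645/812 + 4225/(-9/2 - 1*1477) = -645/812 + 4225/(-9/2 - 1477) = -645/812 + 4225/(-2963/2) = -645/812 + 4225*(-2/2963) = -645/812 - 8450/2963 = -8772535/2405956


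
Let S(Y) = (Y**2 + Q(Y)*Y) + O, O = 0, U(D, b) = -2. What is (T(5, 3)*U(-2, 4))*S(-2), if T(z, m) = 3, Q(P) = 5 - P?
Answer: 60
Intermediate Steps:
S(Y) = Y**2 + Y*(5 - Y) (S(Y) = (Y**2 + (5 - Y)*Y) + 0 = (Y**2 + Y*(5 - Y)) + 0 = Y**2 + Y*(5 - Y))
(T(5, 3)*U(-2, 4))*S(-2) = (3*(-2))*(5*(-2)) = -6*(-10) = 60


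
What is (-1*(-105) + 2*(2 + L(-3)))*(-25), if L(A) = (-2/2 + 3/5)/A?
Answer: -8195/3 ≈ -2731.7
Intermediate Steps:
L(A) = -2/(5*A) (L(A) = (-2*½ + 3*(⅕))/A = (-1 + ⅗)/A = -2/(5*A))
(-1*(-105) + 2*(2 + L(-3)))*(-25) = (-1*(-105) + 2*(2 - ⅖/(-3)))*(-25) = (105 + 2*(2 - ⅖*(-⅓)))*(-25) = (105 + 2*(2 + 2/15))*(-25) = (105 + 2*(32/15))*(-25) = (105 + 64/15)*(-25) = (1639/15)*(-25) = -8195/3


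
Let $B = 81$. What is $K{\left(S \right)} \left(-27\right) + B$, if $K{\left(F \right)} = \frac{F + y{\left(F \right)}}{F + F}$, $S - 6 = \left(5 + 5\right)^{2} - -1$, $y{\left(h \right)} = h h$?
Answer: $-1377$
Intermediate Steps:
$y{\left(h \right)} = h^{2}$
$S = 107$ ($S = 6 - \left(-1 - \left(5 + 5\right)^{2}\right) = 6 + \left(10^{2} + 1\right) = 6 + \left(100 + 1\right) = 6 + 101 = 107$)
$K{\left(F \right)} = \frac{F + F^{2}}{2 F}$ ($K{\left(F \right)} = \frac{F + F^{2}}{F + F} = \frac{F + F^{2}}{2 F}$)
$K{\left(S \right)} \left(-27\right) + B = \left(\frac{1}{2} + \frac{1}{2} \cdot 107\right) \left(-27\right) + 81 = \left(\frac{1}{2} + \frac{107}{2}\right) \left(-27\right) + 81 = 54 \left(-27\right) + 81 = -1458 + 81 = -1377$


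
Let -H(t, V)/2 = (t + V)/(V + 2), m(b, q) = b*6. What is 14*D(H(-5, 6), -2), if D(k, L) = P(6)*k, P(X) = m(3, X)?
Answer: -63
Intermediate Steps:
m(b, q) = 6*b
P(X) = 18 (P(X) = 6*3 = 18)
H(t, V) = -2*(V + t)/(2 + V) (H(t, V) = -2*(t + V)/(V + 2) = -2*(V + t)/(2 + V))
D(k, L) = 18*k
14*D(H(-5, 6), -2) = 14*(18*(2*(-1*6 - 1*(-5))/(2 + 6))) = 14*(18*(2*(-6 + 5)/8)) = 14*(18*(2*(1/8)*(-1))) = 14*(18*(-1/4)) = 14*(-9/2) = -63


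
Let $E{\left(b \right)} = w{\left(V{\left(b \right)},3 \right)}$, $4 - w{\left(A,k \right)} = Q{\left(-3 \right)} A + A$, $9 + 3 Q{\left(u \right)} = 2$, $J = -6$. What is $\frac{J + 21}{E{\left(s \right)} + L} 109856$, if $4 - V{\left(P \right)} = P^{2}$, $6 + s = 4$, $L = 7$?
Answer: $\frac{1647840}{11} \approx 1.498 \cdot 10^{5}$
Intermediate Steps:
$Q{\left(u \right)} = - \frac{7}{3}$ ($Q{\left(u \right)} = -3 + \frac{1}{3} \cdot 2 = -3 + \frac{2}{3} = - \frac{7}{3}$)
$s = -2$ ($s = -6 + 4 = -2$)
$V{\left(P \right)} = 4 - P^{2}$
$w{\left(A,k \right)} = 4 + \frac{4 A}{3}$ ($w{\left(A,k \right)} = 4 - \left(- \frac{7 A}{3} + A\right) = 4 - - \frac{4 A}{3} = 4 + \frac{4 A}{3}$)
$E{\left(b \right)} = \frac{28}{3} - \frac{4 b^{2}}{3}$ ($E{\left(b \right)} = 4 + \frac{4 \left(4 - b^{2}\right)}{3} = 4 - \left(- \frac{16}{3} + \frac{4 b^{2}}{3}\right) = \frac{28}{3} - \frac{4 b^{2}}{3}$)
$\frac{J + 21}{E{\left(s \right)} + L} 109856 = \frac{-6 + 21}{\left(\frac{28}{3} - \frac{4 \left(-2\right)^{2}}{3}\right) + 7} \cdot 109856 = \frac{15}{\left(\frac{28}{3} - \frac{16}{3}\right) + 7} \cdot 109856 = \frac{15}{4 + 7} \cdot 109856 = \frac{15}{11} \cdot 109856 = \frac{1647840}{11}$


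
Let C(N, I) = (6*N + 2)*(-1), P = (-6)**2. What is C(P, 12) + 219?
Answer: 1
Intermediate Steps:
P = 36
C(N, I) = -2 - 6*N (C(N, I) = (2 + 6*N)*(-1) = -2 - 6*N)
C(P, 12) + 219 = (-2 - 6*36) + 219 = (-2 - 216) + 219 = -218 + 219 = 1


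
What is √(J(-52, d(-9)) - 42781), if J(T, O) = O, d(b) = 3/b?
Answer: 2*I*√96258/3 ≈ 206.84*I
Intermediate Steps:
√(J(-52, d(-9)) - 42781) = √(3/(-9) - 42781) = √(3*(-⅑) - 42781) = √(-⅓ - 42781) = √(-128344/3) = 2*I*√96258/3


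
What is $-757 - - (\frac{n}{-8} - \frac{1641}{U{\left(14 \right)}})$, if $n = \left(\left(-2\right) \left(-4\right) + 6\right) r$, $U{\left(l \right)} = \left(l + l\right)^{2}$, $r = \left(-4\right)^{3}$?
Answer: $- \frac{507321}{784} \approx -647.09$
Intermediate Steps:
$r = -64$
$U{\left(l \right)} = 4 l^{2}$ ($U{\left(l \right)} = \left(2 l\right)^{2} = 4 l^{2}$)
$n = -896$ ($n = \left(\left(-2\right) \left(-4\right) + 6\right) \left(-64\right) = \left(8 + 6\right) \left(-64\right) = 14 \left(-64\right) = -896$)
$-757 - - (\frac{n}{-8} - \frac{1641}{U{\left(14 \right)}}) = -757 - - (- \frac{896}{-8} - \frac{1641}{4 \cdot 14^{2}}) = -757 - - (\left(-896\right) \left(- \frac{1}{8}\right) - \frac{1641}{4 \cdot 196}) = -757 - - (112 - \frac{1641}{784}) = -757 - \left(-1\right) \frac{86167}{784} = -757 - - \frac{86167}{784} = -757 + \frac{86167}{784} = - \frac{507321}{784}$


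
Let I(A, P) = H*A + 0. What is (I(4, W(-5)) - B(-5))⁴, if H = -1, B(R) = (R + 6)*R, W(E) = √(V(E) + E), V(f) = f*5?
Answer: 1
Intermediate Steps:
V(f) = 5*f
W(E) = √6*√E (W(E) = √(5*E + E) = √(6*E) = √6*√E)
B(R) = R*(6 + R) (B(R) = (6 + R)*R = R*(6 + R))
I(A, P) = -A (I(A, P) = -A + 0 = -A)
(I(4, W(-5)) - B(-5))⁴ = (-1*4 - (-5)*(6 - 5))⁴ = (-4 - (-5))⁴ = (-4 - 1*(-5))⁴ = (-4 + 5)⁴ = 1⁴ = 1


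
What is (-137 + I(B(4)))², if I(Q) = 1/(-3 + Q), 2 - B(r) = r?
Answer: 470596/25 ≈ 18824.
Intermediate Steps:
B(r) = 2 - r
(-137 + I(B(4)))² = (-137 + 1/(-3 + (2 - 1*4)))² = (-137 + 1/(-3 + (2 - 4)))² = (-137 + 1/(-3 - 2))² = (-137 + 1/(-5))² = (-137 - ⅕)² = (-686/5)² = 470596/25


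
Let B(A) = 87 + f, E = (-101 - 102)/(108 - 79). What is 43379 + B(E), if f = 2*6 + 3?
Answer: 43481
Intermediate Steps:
f = 15 (f = 12 + 3 = 15)
E = -7 (E = -203/29 = -203*1/29 = -7)
B(A) = 102 (B(A) = 87 + 15 = 102)
43379 + B(E) = 43379 + 102 = 43481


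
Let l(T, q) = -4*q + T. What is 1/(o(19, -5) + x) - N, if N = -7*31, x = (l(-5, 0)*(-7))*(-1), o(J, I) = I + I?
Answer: 9764/45 ≈ 216.98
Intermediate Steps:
l(T, q) = T - 4*q
o(J, I) = 2*I
x = -35 (x = ((-5 - 4*0)*(-7))*(-1) = ((-5 + 0)*(-7))*(-1) = -5*(-7)*(-1) = 35*(-1) = -35)
N = -217
1/(o(19, -5) + x) - N = 1/(2*(-5) - 35) - 1*(-217) = 1/(-10 - 35) + 217 = 1/(-45) + 217 = -1/45 + 217 = 9764/45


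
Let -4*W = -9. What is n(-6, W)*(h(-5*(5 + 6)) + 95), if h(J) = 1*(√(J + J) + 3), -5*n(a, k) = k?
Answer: -441/10 - 9*I*√110/20 ≈ -44.1 - 4.7196*I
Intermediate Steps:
W = 9/4 (W = -¼*(-9) = 9/4 ≈ 2.2500)
n(a, k) = -k/5
h(J) = 3 + √2*√J (h(J) = 1*(√(2*J) + 3) = 1*(√2*√J + 3) = 1*(3 + √2*√J) = 3 + √2*√J)
n(-6, W)*(h(-5*(5 + 6)) + 95) = (-⅕*9/4)*((3 + √2*√(-5*(5 + 6))) + 95) = -9*((3 + √2*√(-5*11)) + 95)/20 = -9*((3 + √2*√(-55)) + 95)/20 = -9*((3 + √2*(I*√55)) + 95)/20 = -9*((3 + I*√110) + 95)/20 = -9*(98 + I*√110)/20 = -441/10 - 9*I*√110/20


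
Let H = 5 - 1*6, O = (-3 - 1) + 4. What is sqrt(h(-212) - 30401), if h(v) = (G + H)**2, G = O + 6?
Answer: 2*I*sqrt(7594) ≈ 174.29*I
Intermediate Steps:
O = 0 (O = -4 + 4 = 0)
G = 6 (G = 0 + 6 = 6)
H = -1 (H = 5 - 6 = -1)
h(v) = 25 (h(v) = (6 - 1)**2 = 5**2 = 25)
sqrt(h(-212) - 30401) = sqrt(25 - 30401) = sqrt(-30376) = 2*I*sqrt(7594)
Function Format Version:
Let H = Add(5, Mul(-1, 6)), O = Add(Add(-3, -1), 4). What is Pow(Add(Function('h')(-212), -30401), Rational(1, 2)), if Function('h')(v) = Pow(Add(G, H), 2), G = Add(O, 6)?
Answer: Mul(2, I, Pow(7594, Rational(1, 2))) ≈ Mul(174.29, I)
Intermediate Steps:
O = 0 (O = Add(-4, 4) = 0)
G = 6 (G = Add(0, 6) = 6)
H = -1 (H = Add(5, -6) = -1)
Function('h')(v) = 25 (Function('h')(v) = Pow(Add(6, -1), 2) = Pow(5, 2) = 25)
Pow(Add(Function('h')(-212), -30401), Rational(1, 2)) = Pow(Add(25, -30401), Rational(1, 2)) = Pow(-30376, Rational(1, 2)) = Mul(2, I, Pow(7594, Rational(1, 2)))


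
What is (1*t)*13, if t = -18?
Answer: -234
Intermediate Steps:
(1*t)*13 = (1*(-18))*13 = -18*13 = -234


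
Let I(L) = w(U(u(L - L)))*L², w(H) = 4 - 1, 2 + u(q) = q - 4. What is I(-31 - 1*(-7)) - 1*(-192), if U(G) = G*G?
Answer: 1920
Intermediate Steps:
u(q) = -6 + q (u(q) = -2 + (q - 4) = -2 + (-4 + q) = -6 + q)
U(G) = G²
w(H) = 3
I(L) = 3*L²
I(-31 - 1*(-7)) - 1*(-192) = 3*(-31 - 1*(-7))² - 1*(-192) = 3*(-31 + 7)² + 192 = 3*(-24)² + 192 = 3*576 + 192 = 1728 + 192 = 1920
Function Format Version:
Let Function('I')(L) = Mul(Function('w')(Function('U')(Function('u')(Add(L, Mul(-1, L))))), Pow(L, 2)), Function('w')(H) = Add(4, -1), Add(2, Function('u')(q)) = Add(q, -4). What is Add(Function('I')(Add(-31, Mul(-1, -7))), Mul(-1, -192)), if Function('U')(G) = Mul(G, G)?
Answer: 1920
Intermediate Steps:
Function('u')(q) = Add(-6, q) (Function('u')(q) = Add(-2, Add(q, -4)) = Add(-2, Add(-4, q)) = Add(-6, q))
Function('U')(G) = Pow(G, 2)
Function('w')(H) = 3
Function('I')(L) = Mul(3, Pow(L, 2))
Add(Function('I')(Add(-31, Mul(-1, -7))), Mul(-1, -192)) = Add(Mul(3, Pow(Add(-31, Mul(-1, -7)), 2)), Mul(-1, -192)) = Add(Mul(3, Pow(Add(-31, 7), 2)), 192) = Add(Mul(3, Pow(-24, 2)), 192) = Add(Mul(3, 576), 192) = Add(1728, 192) = 1920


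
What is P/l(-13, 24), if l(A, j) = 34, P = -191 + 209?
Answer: 9/17 ≈ 0.52941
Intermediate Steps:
P = 18
P/l(-13, 24) = 18/34 = 18*(1/34) = 9/17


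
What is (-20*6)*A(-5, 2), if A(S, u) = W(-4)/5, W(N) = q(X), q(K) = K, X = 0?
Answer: 0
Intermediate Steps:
W(N) = 0
A(S, u) = 0 (A(S, u) = 0/5 = 0*(⅕) = 0)
(-20*6)*A(-5, 2) = -20*6*0 = -120*0 = 0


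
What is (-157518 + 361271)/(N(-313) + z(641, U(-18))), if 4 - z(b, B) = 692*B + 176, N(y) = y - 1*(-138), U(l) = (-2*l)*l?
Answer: 203753/448069 ≈ 0.45474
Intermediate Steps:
U(l) = -2*l**2
N(y) = 138 + y (N(y) = y + 138 = 138 + y)
z(b, B) = -172 - 692*B (z(b, B) = 4 - (692*B + 176) = 4 - (176 + 692*B) = 4 + (-176 - 692*B) = -172 - 692*B)
(-157518 + 361271)/(N(-313) + z(641, U(-18))) = (-157518 + 361271)/((138 - 313) + (-172 - (-1384)*(-18)**2)) = 203753/(-175 + (-172 - (-1384)*324)) = 203753/(-175 + (-172 - 692*(-648))) = 203753/(-175 + (-172 + 448416)) = 203753/(-175 + 448244) = 203753/448069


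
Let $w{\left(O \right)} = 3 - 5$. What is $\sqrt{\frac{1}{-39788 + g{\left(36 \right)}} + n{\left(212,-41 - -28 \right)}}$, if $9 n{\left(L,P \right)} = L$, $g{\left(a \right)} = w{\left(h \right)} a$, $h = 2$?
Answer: $\frac{\sqrt{84207349115}}{59790} \approx 4.8534$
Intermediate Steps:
$w{\left(O \right)} = -2$
$g{\left(a \right)} = - 2 a$
$n{\left(L,P \right)} = \frac{L}{9}$
$\sqrt{\frac{1}{-39788 + g{\left(36 \right)}} + n{\left(212,-41 - -28 \right)}} = \sqrt{\frac{1}{-39788 - 72} + \frac{1}{9} \cdot 212} = \sqrt{\frac{1}{-39788 - 72} + \frac{212}{9}} = \sqrt{\frac{1}{-39860} + \frac{212}{9}} = \sqrt{- \frac{1}{39860} + \frac{212}{9}} = \sqrt{\frac{8450311}{358740}} = \frac{\sqrt{84207349115}}{59790}$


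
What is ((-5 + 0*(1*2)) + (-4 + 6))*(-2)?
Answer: 6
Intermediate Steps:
((-5 + 0*(1*2)) + (-4 + 6))*(-2) = ((-5 + 0*2) + 2)*(-2) = ((-5 + 0) + 2)*(-2) = (-5 + 2)*(-2) = -3*(-2) = 6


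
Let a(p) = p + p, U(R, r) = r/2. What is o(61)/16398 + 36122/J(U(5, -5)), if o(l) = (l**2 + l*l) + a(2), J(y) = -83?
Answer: -98618423/226839 ≈ -434.75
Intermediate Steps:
U(R, r) = r/2 (U(R, r) = r*(1/2) = r/2)
a(p) = 2*p
o(l) = 4 + 2*l**2 (o(l) = (l**2 + l*l) + 2*2 = (l**2 + l**2) + 4 = 2*l**2 + 4 = 4 + 2*l**2)
o(61)/16398 + 36122/J(U(5, -5)) = (4 + 2*61**2)/16398 + 36122/(-83) = (4 + 2*3721)*(1/16398) + 36122*(-1/83) = (4 + 7442)*(1/16398) - 36122/83 = 7446*(1/16398) - 36122/83 = 1241/2733 - 36122/83 = -98618423/226839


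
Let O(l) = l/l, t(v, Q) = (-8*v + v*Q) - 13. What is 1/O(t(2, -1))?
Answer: 1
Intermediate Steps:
t(v, Q) = -13 - 8*v + Q*v (t(v, Q) = (-8*v + Q*v) - 13 = -13 - 8*v + Q*v)
O(l) = 1
1/O(t(2, -1)) = 1/1 = 1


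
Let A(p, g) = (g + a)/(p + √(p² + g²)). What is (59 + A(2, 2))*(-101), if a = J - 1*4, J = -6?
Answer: -6363 + 404*√2 ≈ -5791.7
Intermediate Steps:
a = -10 (a = -6 - 1*4 = -6 - 4 = -10)
A(p, g) = (-10 + g)/(p + √(g² + p²)) (A(p, g) = (g - 10)/(p + √(p² + g²)) = (-10 + g)/(p + √(g² + p²)))
(59 + A(2, 2))*(-101) = (59 + (-10 + 2)/(2 + √(2² + 2²)))*(-101) = (59 - 8/(2 + √(4 + 4)))*(-101) = (59 - 8/(2 + √8))*(-101) = (59 - 8/(2 + 2*√2))*(-101) = -5959 + 808/(2 + 2*√2)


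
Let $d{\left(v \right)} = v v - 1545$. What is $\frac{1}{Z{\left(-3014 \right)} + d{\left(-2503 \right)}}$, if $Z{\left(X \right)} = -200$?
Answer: $\frac{1}{6263264} \approx 1.5966 \cdot 10^{-7}$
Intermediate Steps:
$d{\left(v \right)} = -1545 + v^{2}$ ($d{\left(v \right)} = v^{2} - 1545 = -1545 + v^{2}$)
$\frac{1}{Z{\left(-3014 \right)} + d{\left(-2503 \right)}} = \frac{1}{-200 - \left(1545 - \left(-2503\right)^{2}\right)} = \frac{1}{-200 + \left(-1545 + 6265009\right)} = \frac{1}{-200 + 6263464} = \frac{1}{6263264}$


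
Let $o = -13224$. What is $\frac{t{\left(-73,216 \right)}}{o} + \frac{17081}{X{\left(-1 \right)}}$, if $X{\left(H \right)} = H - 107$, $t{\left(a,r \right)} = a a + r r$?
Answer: $- \frac{19291127}{119016} \approx -162.09$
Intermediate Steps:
$t{\left(a,r \right)} = a^{2} + r^{2}$
$X{\left(H \right)} = -107 + H$
$\frac{t{\left(-73,216 \right)}}{o} + \frac{17081}{X{\left(-1 \right)}} = \frac{\left(-73\right)^{2} + 216^{2}}{-13224} + \frac{17081}{-107 - 1} = \left(5329 + 46656\right) \left(- \frac{1}{13224}\right) + \frac{17081}{-108} = 51985 \left(- \frac{1}{13224}\right) + 17081 \left(- \frac{1}{108}\right) = - \frac{51985}{13224} - \frac{17081}{108} = - \frac{19291127}{119016}$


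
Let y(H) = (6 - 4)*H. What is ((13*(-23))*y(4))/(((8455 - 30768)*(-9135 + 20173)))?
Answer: 1196/123145447 ≈ 9.7121e-6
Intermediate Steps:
y(H) = 2*H
((13*(-23))*y(4))/(((8455 - 30768)*(-9135 + 20173))) = ((13*(-23))*(2*4))/(((8455 - 30768)*(-9135 + 20173))) = (-299*8)/((-22313*11038)) = -2392/(-246290894) = -2392*(-1/246290894) = 1196/123145447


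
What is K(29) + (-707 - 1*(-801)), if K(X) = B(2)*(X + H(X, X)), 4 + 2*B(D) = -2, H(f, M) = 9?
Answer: -20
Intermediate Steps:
B(D) = -3 (B(D) = -2 + (½)*(-2) = -2 - 1 = -3)
K(X) = -27 - 3*X (K(X) = -3*(X + 9) = -3*(9 + X) = -27 - 3*X)
K(29) + (-707 - 1*(-801)) = (-27 - 3*29) + (-707 - 1*(-801)) = (-27 - 87) + (-707 + 801) = -114 + 94 = -20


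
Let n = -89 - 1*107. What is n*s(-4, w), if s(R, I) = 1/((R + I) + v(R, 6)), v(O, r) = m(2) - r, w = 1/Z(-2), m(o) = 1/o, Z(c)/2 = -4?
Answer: 224/11 ≈ 20.364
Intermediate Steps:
Z(c) = -8 (Z(c) = 2*(-4) = -8)
w = -⅛ (w = 1/(-8) = -⅛ ≈ -0.12500)
v(O, r) = ½ - r (v(O, r) = 1/2 - r = ½ - r)
n = -196 (n = -89 - 107 = -196)
s(R, I) = 1/(-11/2 + I + R) (s(R, I) = 1/((R + I) + (½ - 1*6)) = 1/((I + R) + (½ - 6)) = 1/((I + R) - 11/2) = 1/(-11/2 + I + R))
n*s(-4, w) = -392/(-11 + 2*(-⅛) + 2*(-4)) = -392/(-11 - ¼ - 8) = -392/(-77/4) = -392*(-4)/77 = -196*(-8/77) = 224/11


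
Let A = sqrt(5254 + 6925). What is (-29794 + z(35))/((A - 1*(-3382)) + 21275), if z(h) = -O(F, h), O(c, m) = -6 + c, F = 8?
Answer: -367339986/303977735 + 14898*sqrt(12179)/303977735 ≈ -1.2030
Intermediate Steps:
A = sqrt(12179) ≈ 110.36
z(h) = -2 (z(h) = -(-6 + 8) = -1*2 = -2)
(-29794 + z(35))/((A - 1*(-3382)) + 21275) = (-29794 - 2)/((sqrt(12179) - 1*(-3382)) + 21275) = -29796/((sqrt(12179) + 3382) + 21275) = -29796/((3382 + sqrt(12179)) + 21275) = -29796/(24657 + sqrt(12179))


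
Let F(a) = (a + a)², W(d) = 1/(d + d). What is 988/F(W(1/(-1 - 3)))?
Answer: 247/4 ≈ 61.750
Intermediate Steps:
W(d) = 1/(2*d)
F(a) = 4*a² (F(a) = (2*a)² = 4*a²)
988/F(W(1/(-1 - 3))) = 988/((4*(1/(2*(1/(-1 - 3))))²)) = 988/((4*(1/(2*(1/(-4))))²)) = 988/((4*(1/(2*(-¼)))²)) = 988/((4*((½)*(-4))²)) = 988/((4*(-2)²)) = 988/((4*4)) = 988/16 = 988*(1/16) = 247/4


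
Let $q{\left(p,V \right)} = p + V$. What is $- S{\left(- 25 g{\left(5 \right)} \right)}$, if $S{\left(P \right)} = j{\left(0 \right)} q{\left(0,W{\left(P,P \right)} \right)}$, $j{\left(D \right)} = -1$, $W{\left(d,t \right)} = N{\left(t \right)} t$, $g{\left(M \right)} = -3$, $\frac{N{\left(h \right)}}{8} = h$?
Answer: $45000$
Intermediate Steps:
$N{\left(h \right)} = 8 h$
$W{\left(d,t \right)} = 8 t^{2}$ ($W{\left(d,t \right)} = 8 t t = 8 t^{2}$)
$q{\left(p,V \right)} = V + p$
$S{\left(P \right)} = - 8 P^{2}$ ($S{\left(P \right)} = - (8 P^{2} + 0) = - 8 P^{2}$)
$- S{\left(- 25 g{\left(5 \right)} \right)} = - \left(-8\right) \left(\left(-25\right) \left(-3\right)\right)^{2} = - \left(-8\right) 75^{2} = - \left(-8\right) 5625 = \left(-1\right) \left(-45000\right) = 45000$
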